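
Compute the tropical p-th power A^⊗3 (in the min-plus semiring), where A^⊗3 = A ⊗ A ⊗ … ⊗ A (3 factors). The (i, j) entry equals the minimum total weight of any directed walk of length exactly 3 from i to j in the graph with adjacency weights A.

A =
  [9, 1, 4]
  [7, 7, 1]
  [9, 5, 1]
A^⊗3 =
  [11, 7, 3]
  [11, 7, 3]
  [11, 7, 3]

Each entry (A^⊗3)_ij equals the minimum over all length-3 walks i = v_0 → v_1 → … → v_3 = j of Σ_t A[v_t][v_{t+1}]. For example, for (i, j) = (0, 2) we minimise over 9 possible intermediate vertex sequences; the minimum is 3, attained along the walk 0 → 1 → 2 → 2.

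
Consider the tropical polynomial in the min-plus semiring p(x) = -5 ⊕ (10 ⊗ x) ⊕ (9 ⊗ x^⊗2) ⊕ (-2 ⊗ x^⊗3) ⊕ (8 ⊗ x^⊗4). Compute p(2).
p(2) = -5

A tropical monomial a ⊗ x^⊗i evaluates to a + i · x. Evaluating each term at x = 2:
  Term 0 contributes -5 + 0 · 2 = -5
  Term 1 contributes 10 + 1 · 2 = 12
  Term 2 contributes 9 + 2 · 2 = 13
  Term 3 contributes -2 + 3 · 2 = 4
  Term 4 contributes 8 + 4 · 2 = 16
p(2) = ⊕ of these = min[-5, 12, 13, 4, 16] = -5.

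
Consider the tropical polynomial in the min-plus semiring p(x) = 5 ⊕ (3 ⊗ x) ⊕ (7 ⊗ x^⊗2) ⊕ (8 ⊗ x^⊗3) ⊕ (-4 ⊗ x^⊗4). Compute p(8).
p(8) = 5

A tropical monomial a ⊗ x^⊗i evaluates to a + i · x. Evaluating each term at x = 8:
  Term 0 contributes 5 + 0 · 8 = 5
  Term 1 contributes 3 + 1 · 8 = 11
  Term 2 contributes 7 + 2 · 8 = 23
  Term 3 contributes 8 + 3 · 8 = 32
  Term 4 contributes -4 + 4 · 8 = 28
p(8) = ⊕ of these = min[5, 11, 23, 32, 28] = 5.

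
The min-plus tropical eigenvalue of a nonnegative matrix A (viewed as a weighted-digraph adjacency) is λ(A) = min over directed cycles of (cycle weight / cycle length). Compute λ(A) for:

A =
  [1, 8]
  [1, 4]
λ(A) = 1

Enumerate directed cycles and compute their means (weight / length). Sample:
  cycle 0 → 0: weight = 1, length = 1, mean = 1/1 ≈ 1.000
  cycle 1 → 1: weight = 4, length = 1, mean = 4/1 ≈ 4.000
  cycle 0 → 1 → 0: weight = 9, length = 2, mean = 9/2 ≈ 4.500
  cycle 1 → 0 → 1: weight = 9, length = 2, mean = 9/2 ≈ 4.500
Minimum mean = 1.000, attained e.g. along the cycle 0 → 0 with weight 1 and length 1. So λ(A) = 1/1 = 1.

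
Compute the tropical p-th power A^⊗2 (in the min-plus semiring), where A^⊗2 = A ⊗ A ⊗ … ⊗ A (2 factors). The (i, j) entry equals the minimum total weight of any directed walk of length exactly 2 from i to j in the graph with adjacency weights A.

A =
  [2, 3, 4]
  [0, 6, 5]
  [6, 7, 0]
A^⊗2 =
  [3, 5, 4]
  [2, 3, 4]
  [6, 7, 0]

Each entry (A^⊗2)_ij equals the minimum over all length-2 walks i = v_0 → v_1 → … → v_2 = j of Σ_t A[v_t][v_{t+1}]. For example, for (i, j) = (0, 2) we minimise over 3 possible intermediate vertex sequences; the minimum is 4, attained along the walk 0 → 2 → 2.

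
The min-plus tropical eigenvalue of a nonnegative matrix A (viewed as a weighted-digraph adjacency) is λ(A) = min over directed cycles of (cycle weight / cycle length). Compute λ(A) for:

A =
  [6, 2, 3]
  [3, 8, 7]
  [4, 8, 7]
λ(A) = 5/2

Enumerate directed cycles and compute their means (weight / length). Sample:
  cycle 0 → 0: weight = 6, length = 1, mean = 6/1 ≈ 6.000
  cycle 1 → 1: weight = 8, length = 1, mean = 8/1 ≈ 8.000
  cycle 2 → 2: weight = 7, length = 1, mean = 7/1 ≈ 7.000
  cycle 0 → 1 → 0: weight = 5, length = 2, mean = 5/2 ≈ 2.500
  cycle 0 → 2 → 0: weight = 7, length = 2, mean = 7/2 ≈ 3.500
  cycle 1 → 0 → 1: weight = 5, length = 2, mean = 5/2 ≈ 2.500
Minimum mean = 2.500, attained e.g. along the cycle 0 → 1 → 0 with weight 5 and length 2. So λ(A) = 5/2 = 5/2.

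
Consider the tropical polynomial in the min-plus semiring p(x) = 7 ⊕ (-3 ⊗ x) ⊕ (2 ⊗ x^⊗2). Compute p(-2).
p(-2) = -5

A tropical monomial a ⊗ x^⊗i evaluates to a + i · x. Evaluating each term at x = -2:
  Term 0 contributes 7 + 0 · -2 = 7
  Term 1 contributes -3 + 1 · -2 = -5
  Term 2 contributes 2 + 2 · -2 = -2
p(-2) = ⊕ of these = min[7, -5, -2] = -5.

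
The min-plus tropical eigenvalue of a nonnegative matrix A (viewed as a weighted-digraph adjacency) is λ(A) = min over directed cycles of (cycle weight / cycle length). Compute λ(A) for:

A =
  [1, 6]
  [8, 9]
λ(A) = 1

Enumerate directed cycles and compute their means (weight / length). Sample:
  cycle 0 → 0: weight = 1, length = 1, mean = 1/1 ≈ 1.000
  cycle 1 → 1: weight = 9, length = 1, mean = 9/1 ≈ 9.000
  cycle 0 → 1 → 0: weight = 14, length = 2, mean = 14/2 ≈ 7.000
  cycle 1 → 0 → 1: weight = 14, length = 2, mean = 14/2 ≈ 7.000
Minimum mean = 1.000, attained e.g. along the cycle 0 → 0 with weight 1 and length 1. So λ(A) = 1/1 = 1.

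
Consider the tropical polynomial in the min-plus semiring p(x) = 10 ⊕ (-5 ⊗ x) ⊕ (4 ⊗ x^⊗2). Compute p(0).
p(0) = -5

A tropical monomial a ⊗ x^⊗i evaluates to a + i · x. Evaluating each term at x = 0:
  Term 0 contributes 10 + 0 · 0 = 10
  Term 1 contributes -5 + 1 · 0 = -5
  Term 2 contributes 4 + 2 · 0 = 4
p(0) = ⊕ of these = min[10, -5, 4] = -5.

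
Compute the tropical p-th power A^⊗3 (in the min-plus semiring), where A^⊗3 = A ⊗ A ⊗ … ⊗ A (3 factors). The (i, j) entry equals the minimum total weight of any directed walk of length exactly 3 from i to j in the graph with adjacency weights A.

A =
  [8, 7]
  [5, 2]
A^⊗3 =
  [14, 11]
  [9, 6]

Each entry (A^⊗3)_ij equals the minimum over all length-3 walks i = v_0 → v_1 → … → v_3 = j of Σ_t A[v_t][v_{t+1}]. For example, for (i, j) = (0, 1) we minimise over 4 possible intermediate vertex sequences; the minimum is 11, attained along the walk 0 → 1 → 1 → 1.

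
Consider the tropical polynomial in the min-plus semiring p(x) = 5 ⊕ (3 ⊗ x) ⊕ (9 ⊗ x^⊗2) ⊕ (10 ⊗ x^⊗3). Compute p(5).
p(5) = 5

A tropical monomial a ⊗ x^⊗i evaluates to a + i · x. Evaluating each term at x = 5:
  Term 0 contributes 5 + 0 · 5 = 5
  Term 1 contributes 3 + 1 · 5 = 8
  Term 2 contributes 9 + 2 · 5 = 19
  Term 3 contributes 10 + 3 · 5 = 25
p(5) = ⊕ of these = min[5, 8, 19, 25] = 5.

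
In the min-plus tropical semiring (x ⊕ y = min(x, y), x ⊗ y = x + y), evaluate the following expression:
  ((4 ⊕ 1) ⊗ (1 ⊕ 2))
((4 ⊕ 1) ⊗ (1 ⊕ 2)) = 2

Expand innermost to outermost. Recall ⊕ takes the minimum of its arguments and ⊗ takes their sum. Working out the expression ((4 ⊕ 1) ⊗ (1 ⊕ 2)) gives 2.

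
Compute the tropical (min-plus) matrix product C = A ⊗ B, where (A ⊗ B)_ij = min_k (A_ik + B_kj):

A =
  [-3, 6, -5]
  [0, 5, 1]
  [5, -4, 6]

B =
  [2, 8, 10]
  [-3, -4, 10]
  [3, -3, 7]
A ⊗ B =
  [-2, -8, 2]
  [2, -2, 8]
  [-7, -8, 6]

Apply the min-plus product entry-by-entry:
  C[0][0] = min over k of (A[0][0] + B[0][0] = -3 + 2 = -1, A[0][1] + B[1][0] = 6 + -3 = 3, A[0][2] + B[2][0] = -5 + 3 = -2) = -2 (attained at k = 2)
  C[0][1] = min over k of (A[0][0] + B[0][1] = -3 + 8 = 5, A[0][1] + B[1][1] = 6 + -4 = 2, A[0][2] + B[2][1] = -5 + -3 = -8) = -8 (attained at k = 2)
  C[0][2] = min over k of (A[0][0] + B[0][2] = -3 + 10 = 7, A[0][1] + B[1][2] = 6 + 10 = 16, A[0][2] + B[2][2] = -5 + 7 = 2) = 2 (attained at k = 2)
  C[1][0] = min over k of (A[1][0] + B[0][0] = 0 + 2 = 2, A[1][1] + B[1][0] = 5 + -3 = 2, A[1][2] + B[2][0] = 1 + 3 = 4) = 2 (attained at k = 0)
  C[1][1] = min over k of (A[1][0] + B[0][1] = 0 + 8 = 8, A[1][1] + B[1][1] = 5 + -4 = 1, A[1][2] + B[2][1] = 1 + -3 = -2) = -2 (attained at k = 2)
  C[1][2] = min over k of (A[1][0] + B[0][2] = 0 + 10 = 10, A[1][1] + B[1][2] = 5 + 10 = 15, A[1][2] + B[2][2] = 1 + 7 = 8) = 8 (attained at k = 2)
  C[2][0] = min over k of (A[2][0] + B[0][0] = 5 + 2 = 7, A[2][1] + B[1][0] = -4 + -3 = -7, A[2][2] + B[2][0] = 6 + 3 = 9) = -7 (attained at k = 1)
  C[2][1] = min over k of (A[2][0] + B[0][1] = 5 + 8 = 13, A[2][1] + B[1][1] = -4 + -4 = -8, A[2][2] + B[2][1] = 6 + -3 = 3) = -8 (attained at k = 1)
  C[2][2] = min over k of (A[2][0] + B[0][2] = 5 + 10 = 15, A[2][1] + B[1][2] = -4 + 10 = 6, A[2][2] + B[2][2] = 6 + 7 = 13) = 6 (attained at k = 1)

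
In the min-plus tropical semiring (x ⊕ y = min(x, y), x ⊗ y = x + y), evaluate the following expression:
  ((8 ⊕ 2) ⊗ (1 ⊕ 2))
((8 ⊕ 2) ⊗ (1 ⊕ 2)) = 3

Expand innermost to outermost. Recall ⊕ takes the minimum of its arguments and ⊗ takes their sum. Working out the expression ((8 ⊕ 2) ⊗ (1 ⊕ 2)) gives 3.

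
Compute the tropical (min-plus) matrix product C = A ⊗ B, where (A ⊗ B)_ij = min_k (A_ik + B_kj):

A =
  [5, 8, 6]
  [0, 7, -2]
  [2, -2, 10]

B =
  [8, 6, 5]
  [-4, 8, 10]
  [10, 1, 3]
A ⊗ B =
  [4, 7, 9]
  [3, -1, 1]
  [-6, 6, 7]

Apply the min-plus product entry-by-entry:
  C[0][0] = min over k of (A[0][0] + B[0][0] = 5 + 8 = 13, A[0][1] + B[1][0] = 8 + -4 = 4, A[0][2] + B[2][0] = 6 + 10 = 16) = 4 (attained at k = 1)
  C[0][1] = min over k of (A[0][0] + B[0][1] = 5 + 6 = 11, A[0][1] + B[1][1] = 8 + 8 = 16, A[0][2] + B[2][1] = 6 + 1 = 7) = 7 (attained at k = 2)
  C[0][2] = min over k of (A[0][0] + B[0][2] = 5 + 5 = 10, A[0][1] + B[1][2] = 8 + 10 = 18, A[0][2] + B[2][2] = 6 + 3 = 9) = 9 (attained at k = 2)
  C[1][0] = min over k of (A[1][0] + B[0][0] = 0 + 8 = 8, A[1][1] + B[1][0] = 7 + -4 = 3, A[1][2] + B[2][0] = -2 + 10 = 8) = 3 (attained at k = 1)
  C[1][1] = min over k of (A[1][0] + B[0][1] = 0 + 6 = 6, A[1][1] + B[1][1] = 7 + 8 = 15, A[1][2] + B[2][1] = -2 + 1 = -1) = -1 (attained at k = 2)
  C[1][2] = min over k of (A[1][0] + B[0][2] = 0 + 5 = 5, A[1][1] + B[1][2] = 7 + 10 = 17, A[1][2] + B[2][2] = -2 + 3 = 1) = 1 (attained at k = 2)
  C[2][0] = min over k of (A[2][0] + B[0][0] = 2 + 8 = 10, A[2][1] + B[1][0] = -2 + -4 = -6, A[2][2] + B[2][0] = 10 + 10 = 20) = -6 (attained at k = 1)
  C[2][1] = min over k of (A[2][0] + B[0][1] = 2 + 6 = 8, A[2][1] + B[1][1] = -2 + 8 = 6, A[2][2] + B[2][1] = 10 + 1 = 11) = 6 (attained at k = 1)
  C[2][2] = min over k of (A[2][0] + B[0][2] = 2 + 5 = 7, A[2][1] + B[1][2] = -2 + 10 = 8, A[2][2] + B[2][2] = 10 + 3 = 13) = 7 (attained at k = 0)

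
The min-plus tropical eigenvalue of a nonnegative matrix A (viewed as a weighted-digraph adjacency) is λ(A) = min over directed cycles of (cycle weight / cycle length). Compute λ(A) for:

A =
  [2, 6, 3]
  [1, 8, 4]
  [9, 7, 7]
λ(A) = 2

Enumerate directed cycles and compute their means (weight / length). Sample:
  cycle 0 → 0: weight = 2, length = 1, mean = 2/1 ≈ 2.000
  cycle 1 → 1: weight = 8, length = 1, mean = 8/1 ≈ 8.000
  cycle 2 → 2: weight = 7, length = 1, mean = 7/1 ≈ 7.000
  cycle 0 → 1 → 0: weight = 7, length = 2, mean = 7/2 ≈ 3.500
  cycle 0 → 2 → 0: weight = 12, length = 2, mean = 12/2 ≈ 6.000
  cycle 1 → 0 → 1: weight = 7, length = 2, mean = 7/2 ≈ 3.500
Minimum mean = 2.000, attained e.g. along the cycle 0 → 0 with weight 2 and length 1. So λ(A) = 2/1 = 2.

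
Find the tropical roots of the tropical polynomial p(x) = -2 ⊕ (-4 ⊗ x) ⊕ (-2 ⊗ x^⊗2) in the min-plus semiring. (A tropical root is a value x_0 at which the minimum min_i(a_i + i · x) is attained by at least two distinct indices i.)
Roots: {-2, 2}

Each tropical root is a break point of the lower envelope of the lines y = a_i + i · x (there are 3 lines, with slopes 0, 1, ..., 2). Only the lines that attain the minimum somewhere contribute to roots; other lines are dominated. Here the surviving (envelope) indices are i = 2, i = 1, i = 0.
Intersections between consecutive envelope lines give the roots: for adjacent envelope indices i < j the intersection is x = (a_i − a_j) / (j − i). Reading off the sorted break points: {-2, 2}.
Verification: at each break x_0, at least two indices attain the minimum of min_i(a_i + i · x_0).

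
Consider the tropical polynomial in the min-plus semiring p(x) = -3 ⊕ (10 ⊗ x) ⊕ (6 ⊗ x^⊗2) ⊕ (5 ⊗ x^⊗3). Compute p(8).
p(8) = -3

A tropical monomial a ⊗ x^⊗i evaluates to a + i · x. Evaluating each term at x = 8:
  Term 0 contributes -3 + 0 · 8 = -3
  Term 1 contributes 10 + 1 · 8 = 18
  Term 2 contributes 6 + 2 · 8 = 22
  Term 3 contributes 5 + 3 · 8 = 29
p(8) = ⊕ of these = min[-3, 18, 22, 29] = -3.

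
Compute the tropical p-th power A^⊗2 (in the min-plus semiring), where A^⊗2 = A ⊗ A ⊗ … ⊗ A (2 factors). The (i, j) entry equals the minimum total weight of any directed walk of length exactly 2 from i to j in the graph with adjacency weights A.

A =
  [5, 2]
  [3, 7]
A^⊗2 =
  [5, 7]
  [8, 5]

Each entry (A^⊗2)_ij equals the minimum over all length-2 walks i = v_0 → v_1 → … → v_2 = j of Σ_t A[v_t][v_{t+1}]. For example, for (i, j) = (0, 1) we minimise over 2 possible intermediate vertex sequences; the minimum is 7, attained along the walk 0 → 0 → 1.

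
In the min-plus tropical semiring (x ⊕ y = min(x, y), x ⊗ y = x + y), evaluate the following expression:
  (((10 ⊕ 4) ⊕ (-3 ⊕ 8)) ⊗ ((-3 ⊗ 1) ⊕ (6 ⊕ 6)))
(((10 ⊕ 4) ⊕ (-3 ⊕ 8)) ⊗ ((-3 ⊗ 1) ⊕ (6 ⊕ 6))) = -5

Expand innermost to outermost. Recall ⊕ takes the minimum of its arguments and ⊗ takes their sum. Working out the expression (((10 ⊕ 4) ⊕ (-3 ⊕ 8)) ⊗ ((-3 ⊗ 1) ⊕ (6 ⊕ 6))) gives -5.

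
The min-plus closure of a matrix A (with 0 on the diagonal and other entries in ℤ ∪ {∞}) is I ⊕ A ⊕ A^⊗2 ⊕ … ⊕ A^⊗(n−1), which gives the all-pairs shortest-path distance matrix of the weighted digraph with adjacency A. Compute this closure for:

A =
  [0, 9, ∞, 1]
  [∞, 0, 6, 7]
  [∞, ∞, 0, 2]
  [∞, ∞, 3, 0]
Closure =
  [0, 9, 4, 1]
  [∞, 0, 6, 7]
  [∞, ∞, 0, 2]
  [∞, ∞, 3, 0]

This is the Floyd-Warshall all-pairs shortest-path computation. For each intermediate vertex k = 0, 1, …, 3, update dist[i][j] ← min(dist[i][j], dist[i][k] + dist[k][j]). The final matrix gives, for each (i, j), the minimum total weight of any directed path from i to j (possibly empty when i = j).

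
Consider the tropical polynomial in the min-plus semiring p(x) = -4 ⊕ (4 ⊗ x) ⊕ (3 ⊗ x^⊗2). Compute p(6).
p(6) = -4

A tropical monomial a ⊗ x^⊗i evaluates to a + i · x. Evaluating each term at x = 6:
  Term 0 contributes -4 + 0 · 6 = -4
  Term 1 contributes 4 + 1 · 6 = 10
  Term 2 contributes 3 + 2 · 6 = 15
p(6) = ⊕ of these = min[-4, 10, 15] = -4.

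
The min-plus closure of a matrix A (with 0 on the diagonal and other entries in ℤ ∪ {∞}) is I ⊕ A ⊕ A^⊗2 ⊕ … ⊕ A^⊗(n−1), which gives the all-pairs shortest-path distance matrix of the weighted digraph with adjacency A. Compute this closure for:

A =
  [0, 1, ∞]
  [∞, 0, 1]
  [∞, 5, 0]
Closure =
  [0, 1, 2]
  [∞, 0, 1]
  [∞, 5, 0]

This is the Floyd-Warshall all-pairs shortest-path computation. For each intermediate vertex k = 0, 1, …, 2, update dist[i][j] ← min(dist[i][j], dist[i][k] + dist[k][j]). The final matrix gives, for each (i, j), the minimum total weight of any directed path from i to j (possibly empty when i = j).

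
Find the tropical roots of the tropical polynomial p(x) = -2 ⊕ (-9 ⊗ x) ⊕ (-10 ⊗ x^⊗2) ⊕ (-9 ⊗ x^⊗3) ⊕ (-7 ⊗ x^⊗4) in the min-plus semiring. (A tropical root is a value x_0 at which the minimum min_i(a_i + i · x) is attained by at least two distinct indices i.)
Roots: {-2, -1, 1, 7}

Each tropical root is a break point of the lower envelope of the lines y = a_i + i · x (there are 5 lines, with slopes 0, 1, ..., 4). Only the lines that attain the minimum somewhere contribute to roots; other lines are dominated. Here the surviving (envelope) indices are i = 4, i = 3, i = 2, i = 1, i = 0.
Intersections between consecutive envelope lines give the roots: for adjacent envelope indices i < j the intersection is x = (a_i − a_j) / (j − i). Reading off the sorted break points: {-2, -1, 1, 7}.
Verification: at each break x_0, at least two indices attain the minimum of min_i(a_i + i · x_0).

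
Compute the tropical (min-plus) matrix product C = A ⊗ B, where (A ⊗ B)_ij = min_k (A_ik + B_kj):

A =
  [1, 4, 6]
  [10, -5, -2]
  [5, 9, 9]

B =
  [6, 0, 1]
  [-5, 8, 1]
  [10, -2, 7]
A ⊗ B =
  [-1, 1, 2]
  [-10, -4, -4]
  [4, 5, 6]

Apply the min-plus product entry-by-entry:
  C[0][0] = min over k of (A[0][0] + B[0][0] = 1 + 6 = 7, A[0][1] + B[1][0] = 4 + -5 = -1, A[0][2] + B[2][0] = 6 + 10 = 16) = -1 (attained at k = 1)
  C[0][1] = min over k of (A[0][0] + B[0][1] = 1 + 0 = 1, A[0][1] + B[1][1] = 4 + 8 = 12, A[0][2] + B[2][1] = 6 + -2 = 4) = 1 (attained at k = 0)
  C[0][2] = min over k of (A[0][0] + B[0][2] = 1 + 1 = 2, A[0][1] + B[1][2] = 4 + 1 = 5, A[0][2] + B[2][2] = 6 + 7 = 13) = 2 (attained at k = 0)
  C[1][0] = min over k of (A[1][0] + B[0][0] = 10 + 6 = 16, A[1][1] + B[1][0] = -5 + -5 = -10, A[1][2] + B[2][0] = -2 + 10 = 8) = -10 (attained at k = 1)
  C[1][1] = min over k of (A[1][0] + B[0][1] = 10 + 0 = 10, A[1][1] + B[1][1] = -5 + 8 = 3, A[1][2] + B[2][1] = -2 + -2 = -4) = -4 (attained at k = 2)
  C[1][2] = min over k of (A[1][0] + B[0][2] = 10 + 1 = 11, A[1][1] + B[1][2] = -5 + 1 = -4, A[1][2] + B[2][2] = -2 + 7 = 5) = -4 (attained at k = 1)
  C[2][0] = min over k of (A[2][0] + B[0][0] = 5 + 6 = 11, A[2][1] + B[1][0] = 9 + -5 = 4, A[2][2] + B[2][0] = 9 + 10 = 19) = 4 (attained at k = 1)
  C[2][1] = min over k of (A[2][0] + B[0][1] = 5 + 0 = 5, A[2][1] + B[1][1] = 9 + 8 = 17, A[2][2] + B[2][1] = 9 + -2 = 7) = 5 (attained at k = 0)
  C[2][2] = min over k of (A[2][0] + B[0][2] = 5 + 1 = 6, A[2][1] + B[1][2] = 9 + 1 = 10, A[2][2] + B[2][2] = 9 + 7 = 16) = 6 (attained at k = 0)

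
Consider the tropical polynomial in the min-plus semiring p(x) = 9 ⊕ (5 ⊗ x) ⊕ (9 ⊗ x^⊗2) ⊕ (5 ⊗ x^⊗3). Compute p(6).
p(6) = 9

A tropical monomial a ⊗ x^⊗i evaluates to a + i · x. Evaluating each term at x = 6:
  Term 0 contributes 9 + 0 · 6 = 9
  Term 1 contributes 5 + 1 · 6 = 11
  Term 2 contributes 9 + 2 · 6 = 21
  Term 3 contributes 5 + 3 · 6 = 23
p(6) = ⊕ of these = min[9, 11, 21, 23] = 9.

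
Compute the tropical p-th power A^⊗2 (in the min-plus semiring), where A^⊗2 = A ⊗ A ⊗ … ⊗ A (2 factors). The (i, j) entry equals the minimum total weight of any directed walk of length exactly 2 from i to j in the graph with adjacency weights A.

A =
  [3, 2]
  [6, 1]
A^⊗2 =
  [6, 3]
  [7, 2]

Each entry (A^⊗2)_ij equals the minimum over all length-2 walks i = v_0 → v_1 → … → v_2 = j of Σ_t A[v_t][v_{t+1}]. For example, for (i, j) = (0, 1) we minimise over 2 possible intermediate vertex sequences; the minimum is 3, attained along the walk 0 → 1 → 1.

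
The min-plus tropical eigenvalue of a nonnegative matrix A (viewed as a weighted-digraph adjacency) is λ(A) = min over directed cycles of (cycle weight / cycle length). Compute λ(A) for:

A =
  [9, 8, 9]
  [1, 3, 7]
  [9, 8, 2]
λ(A) = 2

Enumerate directed cycles and compute their means (weight / length). Sample:
  cycle 0 → 0: weight = 9, length = 1, mean = 9/1 ≈ 9.000
  cycle 1 → 1: weight = 3, length = 1, mean = 3/1 ≈ 3.000
  cycle 2 → 2: weight = 2, length = 1, mean = 2/1 ≈ 2.000
  cycle 0 → 1 → 0: weight = 9, length = 2, mean = 9/2 ≈ 4.500
  cycle 0 → 2 → 0: weight = 18, length = 2, mean = 18/2 ≈ 9.000
  cycle 1 → 0 → 1: weight = 9, length = 2, mean = 9/2 ≈ 4.500
Minimum mean = 2.000, attained e.g. along the cycle 2 → 2 with weight 2 and length 1. So λ(A) = 2/1 = 2.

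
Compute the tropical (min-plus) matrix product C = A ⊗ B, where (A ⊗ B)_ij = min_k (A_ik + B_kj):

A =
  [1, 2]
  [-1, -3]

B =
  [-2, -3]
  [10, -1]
A ⊗ B =
  [-1, -2]
  [-3, -4]

Apply the min-plus product entry-by-entry:
  C[0][0] = min over k of (A[0][0] + B[0][0] = 1 + -2 = -1, A[0][1] + B[1][0] = 2 + 10 = 12) = -1 (attained at k = 0)
  C[0][1] = min over k of (A[0][0] + B[0][1] = 1 + -3 = -2, A[0][1] + B[1][1] = 2 + -1 = 1) = -2 (attained at k = 0)
  C[1][0] = min over k of (A[1][0] + B[0][0] = -1 + -2 = -3, A[1][1] + B[1][0] = -3 + 10 = 7) = -3 (attained at k = 0)
  C[1][1] = min over k of (A[1][0] + B[0][1] = -1 + -3 = -4, A[1][1] + B[1][1] = -3 + -1 = -4) = -4 (attained at k = 0)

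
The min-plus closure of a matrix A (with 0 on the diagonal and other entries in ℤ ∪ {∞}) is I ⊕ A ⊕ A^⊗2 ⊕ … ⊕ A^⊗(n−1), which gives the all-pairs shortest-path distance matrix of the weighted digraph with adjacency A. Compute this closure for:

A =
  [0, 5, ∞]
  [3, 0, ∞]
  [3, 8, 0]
Closure =
  [0, 5, ∞]
  [3, 0, ∞]
  [3, 8, 0]

This is the Floyd-Warshall all-pairs shortest-path computation. For each intermediate vertex k = 0, 1, …, 2, update dist[i][j] ← min(dist[i][j], dist[i][k] + dist[k][j]). The final matrix gives, for each (i, j), the minimum total weight of any directed path from i to j (possibly empty when i = j).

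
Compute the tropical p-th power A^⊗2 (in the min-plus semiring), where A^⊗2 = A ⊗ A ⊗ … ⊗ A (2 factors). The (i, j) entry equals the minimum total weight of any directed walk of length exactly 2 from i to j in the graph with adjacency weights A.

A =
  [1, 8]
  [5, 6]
A^⊗2 =
  [2, 9]
  [6, 12]

Each entry (A^⊗2)_ij equals the minimum over all length-2 walks i = v_0 → v_1 → … → v_2 = j of Σ_t A[v_t][v_{t+1}]. For example, for (i, j) = (0, 1) we minimise over 2 possible intermediate vertex sequences; the minimum is 9, attained along the walk 0 → 0 → 1.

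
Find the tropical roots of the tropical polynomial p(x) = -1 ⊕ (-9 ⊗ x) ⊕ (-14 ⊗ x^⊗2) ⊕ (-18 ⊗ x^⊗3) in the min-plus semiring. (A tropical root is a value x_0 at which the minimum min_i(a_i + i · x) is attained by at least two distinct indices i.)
Roots: {4, 5, 8}

Each tropical root is a break point of the lower envelope of the lines y = a_i + i · x (there are 4 lines, with slopes 0, 1, ..., 3). Only the lines that attain the minimum somewhere contribute to roots; other lines are dominated. Here the surviving (envelope) indices are i = 3, i = 2, i = 1, i = 0.
Intersections between consecutive envelope lines give the roots: for adjacent envelope indices i < j the intersection is x = (a_i − a_j) / (j − i). Reading off the sorted break points: {4, 5, 8}.
Verification: at each break x_0, at least two indices attain the minimum of min_i(a_i + i · x_0).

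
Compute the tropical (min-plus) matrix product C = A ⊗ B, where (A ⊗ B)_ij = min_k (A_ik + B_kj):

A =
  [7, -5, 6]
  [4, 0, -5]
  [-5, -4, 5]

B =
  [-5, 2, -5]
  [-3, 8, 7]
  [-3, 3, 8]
A ⊗ B =
  [-8, 3, 2]
  [-8, -2, -1]
  [-10, -3, -10]

Apply the min-plus product entry-by-entry:
  C[0][0] = min over k of (A[0][0] + B[0][0] = 7 + -5 = 2, A[0][1] + B[1][0] = -5 + -3 = -8, A[0][2] + B[2][0] = 6 + -3 = 3) = -8 (attained at k = 1)
  C[0][1] = min over k of (A[0][0] + B[0][1] = 7 + 2 = 9, A[0][1] + B[1][1] = -5 + 8 = 3, A[0][2] + B[2][1] = 6 + 3 = 9) = 3 (attained at k = 1)
  C[0][2] = min over k of (A[0][0] + B[0][2] = 7 + -5 = 2, A[0][1] + B[1][2] = -5 + 7 = 2, A[0][2] + B[2][2] = 6 + 8 = 14) = 2 (attained at k = 0)
  C[1][0] = min over k of (A[1][0] + B[0][0] = 4 + -5 = -1, A[1][1] + B[1][0] = 0 + -3 = -3, A[1][2] + B[2][0] = -5 + -3 = -8) = -8 (attained at k = 2)
  C[1][1] = min over k of (A[1][0] + B[0][1] = 4 + 2 = 6, A[1][1] + B[1][1] = 0 + 8 = 8, A[1][2] + B[2][1] = -5 + 3 = -2) = -2 (attained at k = 2)
  C[1][2] = min over k of (A[1][0] + B[0][2] = 4 + -5 = -1, A[1][1] + B[1][2] = 0 + 7 = 7, A[1][2] + B[2][2] = -5 + 8 = 3) = -1 (attained at k = 0)
  C[2][0] = min over k of (A[2][0] + B[0][0] = -5 + -5 = -10, A[2][1] + B[1][0] = -4 + -3 = -7, A[2][2] + B[2][0] = 5 + -3 = 2) = -10 (attained at k = 0)
  C[2][1] = min over k of (A[2][0] + B[0][1] = -5 + 2 = -3, A[2][1] + B[1][1] = -4 + 8 = 4, A[2][2] + B[2][1] = 5 + 3 = 8) = -3 (attained at k = 0)
  C[2][2] = min over k of (A[2][0] + B[0][2] = -5 + -5 = -10, A[2][1] + B[1][2] = -4 + 7 = 3, A[2][2] + B[2][2] = 5 + 8 = 13) = -10 (attained at k = 0)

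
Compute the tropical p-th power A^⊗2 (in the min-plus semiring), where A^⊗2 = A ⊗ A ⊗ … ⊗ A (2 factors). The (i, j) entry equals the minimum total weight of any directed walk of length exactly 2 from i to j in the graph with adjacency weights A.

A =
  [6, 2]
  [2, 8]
A^⊗2 =
  [4, 8]
  [8, 4]

Each entry (A^⊗2)_ij equals the minimum over all length-2 walks i = v_0 → v_1 → … → v_2 = j of Σ_t A[v_t][v_{t+1}]. For example, for (i, j) = (0, 1) we minimise over 2 possible intermediate vertex sequences; the minimum is 8, attained along the walk 0 → 0 → 1.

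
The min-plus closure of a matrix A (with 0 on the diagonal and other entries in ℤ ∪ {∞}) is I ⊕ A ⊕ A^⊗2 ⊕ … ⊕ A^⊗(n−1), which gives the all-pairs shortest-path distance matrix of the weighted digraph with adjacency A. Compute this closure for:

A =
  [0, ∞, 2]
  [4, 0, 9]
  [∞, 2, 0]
Closure =
  [0, 4, 2]
  [4, 0, 6]
  [6, 2, 0]

This is the Floyd-Warshall all-pairs shortest-path computation. For each intermediate vertex k = 0, 1, …, 2, update dist[i][j] ← min(dist[i][j], dist[i][k] + dist[k][j]). The final matrix gives, for each (i, j), the minimum total weight of any directed path from i to j (possibly empty when i = j).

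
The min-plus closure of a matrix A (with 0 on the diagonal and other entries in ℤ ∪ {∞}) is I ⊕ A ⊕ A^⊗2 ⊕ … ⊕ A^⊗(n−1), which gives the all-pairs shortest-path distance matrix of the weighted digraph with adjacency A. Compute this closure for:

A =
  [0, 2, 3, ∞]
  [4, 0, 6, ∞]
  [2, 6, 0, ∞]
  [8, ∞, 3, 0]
Closure =
  [0, 2, 3, ∞]
  [4, 0, 6, ∞]
  [2, 4, 0, ∞]
  [5, 7, 3, 0]

This is the Floyd-Warshall all-pairs shortest-path computation. For each intermediate vertex k = 0, 1, …, 3, update dist[i][j] ← min(dist[i][j], dist[i][k] + dist[k][j]). The final matrix gives, for each (i, j), the minimum total weight of any directed path from i to j (possibly empty when i = j).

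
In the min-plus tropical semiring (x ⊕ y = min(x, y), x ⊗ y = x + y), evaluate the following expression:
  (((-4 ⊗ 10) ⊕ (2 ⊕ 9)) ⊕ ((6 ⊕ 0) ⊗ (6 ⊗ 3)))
(((-4 ⊗ 10) ⊕ (2 ⊕ 9)) ⊕ ((6 ⊕ 0) ⊗ (6 ⊗ 3))) = 2

Expand innermost to outermost. Recall ⊕ takes the minimum of its arguments and ⊗ takes their sum. Working out the expression (((-4 ⊗ 10) ⊕ (2 ⊕ 9)) ⊕ ((6 ⊕ 0) ⊗ (6 ⊗ 3))) gives 2.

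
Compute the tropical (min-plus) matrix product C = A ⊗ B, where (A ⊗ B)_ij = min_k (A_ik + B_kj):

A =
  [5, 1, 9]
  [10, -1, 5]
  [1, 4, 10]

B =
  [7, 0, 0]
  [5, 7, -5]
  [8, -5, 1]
A ⊗ B =
  [6, 4, -4]
  [4, 0, -6]
  [8, 1, -1]

Apply the min-plus product entry-by-entry:
  C[0][0] = min over k of (A[0][0] + B[0][0] = 5 + 7 = 12, A[0][1] + B[1][0] = 1 + 5 = 6, A[0][2] + B[2][0] = 9 + 8 = 17) = 6 (attained at k = 1)
  C[0][1] = min over k of (A[0][0] + B[0][1] = 5 + 0 = 5, A[0][1] + B[1][1] = 1 + 7 = 8, A[0][2] + B[2][1] = 9 + -5 = 4) = 4 (attained at k = 2)
  C[0][2] = min over k of (A[0][0] + B[0][2] = 5 + 0 = 5, A[0][1] + B[1][2] = 1 + -5 = -4, A[0][2] + B[2][2] = 9 + 1 = 10) = -4 (attained at k = 1)
  C[1][0] = min over k of (A[1][0] + B[0][0] = 10 + 7 = 17, A[1][1] + B[1][0] = -1 + 5 = 4, A[1][2] + B[2][0] = 5 + 8 = 13) = 4 (attained at k = 1)
  C[1][1] = min over k of (A[1][0] + B[0][1] = 10 + 0 = 10, A[1][1] + B[1][1] = -1 + 7 = 6, A[1][2] + B[2][1] = 5 + -5 = 0) = 0 (attained at k = 2)
  C[1][2] = min over k of (A[1][0] + B[0][2] = 10 + 0 = 10, A[1][1] + B[1][2] = -1 + -5 = -6, A[1][2] + B[2][2] = 5 + 1 = 6) = -6 (attained at k = 1)
  C[2][0] = min over k of (A[2][0] + B[0][0] = 1 + 7 = 8, A[2][1] + B[1][0] = 4 + 5 = 9, A[2][2] + B[2][0] = 10 + 8 = 18) = 8 (attained at k = 0)
  C[2][1] = min over k of (A[2][0] + B[0][1] = 1 + 0 = 1, A[2][1] + B[1][1] = 4 + 7 = 11, A[2][2] + B[2][1] = 10 + -5 = 5) = 1 (attained at k = 0)
  C[2][2] = min over k of (A[2][0] + B[0][2] = 1 + 0 = 1, A[2][1] + B[1][2] = 4 + -5 = -1, A[2][2] + B[2][2] = 10 + 1 = 11) = -1 (attained at k = 1)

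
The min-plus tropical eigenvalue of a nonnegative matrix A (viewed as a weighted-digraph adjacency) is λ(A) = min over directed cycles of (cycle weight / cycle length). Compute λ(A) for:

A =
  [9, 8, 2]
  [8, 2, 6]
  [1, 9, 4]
λ(A) = 3/2

Enumerate directed cycles and compute their means (weight / length). Sample:
  cycle 0 → 0: weight = 9, length = 1, mean = 9/1 ≈ 9.000
  cycle 1 → 1: weight = 2, length = 1, mean = 2/1 ≈ 2.000
  cycle 2 → 2: weight = 4, length = 1, mean = 4/1 ≈ 4.000
  cycle 0 → 1 → 0: weight = 16, length = 2, mean = 16/2 ≈ 8.000
  cycle 0 → 2 → 0: weight = 3, length = 2, mean = 3/2 ≈ 1.500
  cycle 1 → 0 → 1: weight = 16, length = 2, mean = 16/2 ≈ 8.000
Minimum mean = 1.500, attained e.g. along the cycle 0 → 2 → 0 with weight 3 and length 2. So λ(A) = 3/2 = 3/2.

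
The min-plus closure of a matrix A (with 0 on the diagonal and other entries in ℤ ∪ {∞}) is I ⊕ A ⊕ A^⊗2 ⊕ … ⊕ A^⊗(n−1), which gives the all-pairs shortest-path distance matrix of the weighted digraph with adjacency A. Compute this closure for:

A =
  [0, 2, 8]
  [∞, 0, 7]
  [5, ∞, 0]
Closure =
  [0, 2, 8]
  [12, 0, 7]
  [5, 7, 0]

This is the Floyd-Warshall all-pairs shortest-path computation. For each intermediate vertex k = 0, 1, …, 2, update dist[i][j] ← min(dist[i][j], dist[i][k] + dist[k][j]). The final matrix gives, for each (i, j), the minimum total weight of any directed path from i to j (possibly empty when i = j).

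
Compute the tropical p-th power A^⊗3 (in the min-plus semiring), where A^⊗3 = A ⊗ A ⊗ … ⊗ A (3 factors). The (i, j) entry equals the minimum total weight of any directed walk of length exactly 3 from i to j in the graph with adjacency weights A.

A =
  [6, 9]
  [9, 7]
A^⊗3 =
  [18, 21]
  [21, 21]

Each entry (A^⊗3)_ij equals the minimum over all length-3 walks i = v_0 → v_1 → … → v_3 = j of Σ_t A[v_t][v_{t+1}]. For example, for (i, j) = (0, 1) we minimise over 4 possible intermediate vertex sequences; the minimum is 21, attained along the walk 0 → 0 → 0 → 1.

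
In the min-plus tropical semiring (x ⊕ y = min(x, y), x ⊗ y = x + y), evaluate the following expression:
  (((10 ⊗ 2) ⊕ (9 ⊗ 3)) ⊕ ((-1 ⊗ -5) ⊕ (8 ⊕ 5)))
(((10 ⊗ 2) ⊕ (9 ⊗ 3)) ⊕ ((-1 ⊗ -5) ⊕ (8 ⊕ 5))) = -6

Expand innermost to outermost. Recall ⊕ takes the minimum of its arguments and ⊗ takes their sum. Working out the expression (((10 ⊗ 2) ⊕ (9 ⊗ 3)) ⊕ ((-1 ⊗ -5) ⊕ (8 ⊕ 5))) gives -6.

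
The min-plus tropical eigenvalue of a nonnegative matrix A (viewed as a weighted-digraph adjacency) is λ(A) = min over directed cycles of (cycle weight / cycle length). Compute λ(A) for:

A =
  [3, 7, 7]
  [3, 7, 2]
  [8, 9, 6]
λ(A) = 3

Enumerate directed cycles and compute their means (weight / length). Sample:
  cycle 0 → 0: weight = 3, length = 1, mean = 3/1 ≈ 3.000
  cycle 1 → 1: weight = 7, length = 1, mean = 7/1 ≈ 7.000
  cycle 2 → 2: weight = 6, length = 1, mean = 6/1 ≈ 6.000
  cycle 0 → 1 → 0: weight = 10, length = 2, mean = 10/2 ≈ 5.000
  cycle 0 → 2 → 0: weight = 15, length = 2, mean = 15/2 ≈ 7.500
  cycle 1 → 0 → 1: weight = 10, length = 2, mean = 10/2 ≈ 5.000
Minimum mean = 3.000, attained e.g. along the cycle 0 → 0 with weight 3 and length 1. So λ(A) = 3/1 = 3.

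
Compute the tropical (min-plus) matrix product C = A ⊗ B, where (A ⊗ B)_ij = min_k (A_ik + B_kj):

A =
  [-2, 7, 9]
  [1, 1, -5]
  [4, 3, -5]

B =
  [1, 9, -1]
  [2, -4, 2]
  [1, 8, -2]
A ⊗ B =
  [-1, 3, -3]
  [-4, -3, -7]
  [-4, -1, -7]

Apply the min-plus product entry-by-entry:
  C[0][0] = min over k of (A[0][0] + B[0][0] = -2 + 1 = -1, A[0][1] + B[1][0] = 7 + 2 = 9, A[0][2] + B[2][0] = 9 + 1 = 10) = -1 (attained at k = 0)
  C[0][1] = min over k of (A[0][0] + B[0][1] = -2 + 9 = 7, A[0][1] + B[1][1] = 7 + -4 = 3, A[0][2] + B[2][1] = 9 + 8 = 17) = 3 (attained at k = 1)
  C[0][2] = min over k of (A[0][0] + B[0][2] = -2 + -1 = -3, A[0][1] + B[1][2] = 7 + 2 = 9, A[0][2] + B[2][2] = 9 + -2 = 7) = -3 (attained at k = 0)
  C[1][0] = min over k of (A[1][0] + B[0][0] = 1 + 1 = 2, A[1][1] + B[1][0] = 1 + 2 = 3, A[1][2] + B[2][0] = -5 + 1 = -4) = -4 (attained at k = 2)
  C[1][1] = min over k of (A[1][0] + B[0][1] = 1 + 9 = 10, A[1][1] + B[1][1] = 1 + -4 = -3, A[1][2] + B[2][1] = -5 + 8 = 3) = -3 (attained at k = 1)
  C[1][2] = min over k of (A[1][0] + B[0][2] = 1 + -1 = 0, A[1][1] + B[1][2] = 1 + 2 = 3, A[1][2] + B[2][2] = -5 + -2 = -7) = -7 (attained at k = 2)
  C[2][0] = min over k of (A[2][0] + B[0][0] = 4 + 1 = 5, A[2][1] + B[1][0] = 3 + 2 = 5, A[2][2] + B[2][0] = -5 + 1 = -4) = -4 (attained at k = 2)
  C[2][1] = min over k of (A[2][0] + B[0][1] = 4 + 9 = 13, A[2][1] + B[1][1] = 3 + -4 = -1, A[2][2] + B[2][1] = -5 + 8 = 3) = -1 (attained at k = 1)
  C[2][2] = min over k of (A[2][0] + B[0][2] = 4 + -1 = 3, A[2][1] + B[1][2] = 3 + 2 = 5, A[2][2] + B[2][2] = -5 + -2 = -7) = -7 (attained at k = 2)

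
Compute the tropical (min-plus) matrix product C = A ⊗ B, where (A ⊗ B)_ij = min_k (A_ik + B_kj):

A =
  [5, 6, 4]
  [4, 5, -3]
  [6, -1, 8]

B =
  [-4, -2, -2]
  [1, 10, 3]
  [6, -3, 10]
A ⊗ B =
  [1, 1, 3]
  [0, -6, 2]
  [0, 4, 2]

Apply the min-plus product entry-by-entry:
  C[0][0] = min over k of (A[0][0] + B[0][0] = 5 + -4 = 1, A[0][1] + B[1][0] = 6 + 1 = 7, A[0][2] + B[2][0] = 4 + 6 = 10) = 1 (attained at k = 0)
  C[0][1] = min over k of (A[0][0] + B[0][1] = 5 + -2 = 3, A[0][1] + B[1][1] = 6 + 10 = 16, A[0][2] + B[2][1] = 4 + -3 = 1) = 1 (attained at k = 2)
  C[0][2] = min over k of (A[0][0] + B[0][2] = 5 + -2 = 3, A[0][1] + B[1][2] = 6 + 3 = 9, A[0][2] + B[2][2] = 4 + 10 = 14) = 3 (attained at k = 0)
  C[1][0] = min over k of (A[1][0] + B[0][0] = 4 + -4 = 0, A[1][1] + B[1][0] = 5 + 1 = 6, A[1][2] + B[2][0] = -3 + 6 = 3) = 0 (attained at k = 0)
  C[1][1] = min over k of (A[1][0] + B[0][1] = 4 + -2 = 2, A[1][1] + B[1][1] = 5 + 10 = 15, A[1][2] + B[2][1] = -3 + -3 = -6) = -6 (attained at k = 2)
  C[1][2] = min over k of (A[1][0] + B[0][2] = 4 + -2 = 2, A[1][1] + B[1][2] = 5 + 3 = 8, A[1][2] + B[2][2] = -3 + 10 = 7) = 2 (attained at k = 0)
  C[2][0] = min over k of (A[2][0] + B[0][0] = 6 + -4 = 2, A[2][1] + B[1][0] = -1 + 1 = 0, A[2][2] + B[2][0] = 8 + 6 = 14) = 0 (attained at k = 1)
  C[2][1] = min over k of (A[2][0] + B[0][1] = 6 + -2 = 4, A[2][1] + B[1][1] = -1 + 10 = 9, A[2][2] + B[2][1] = 8 + -3 = 5) = 4 (attained at k = 0)
  C[2][2] = min over k of (A[2][0] + B[0][2] = 6 + -2 = 4, A[2][1] + B[1][2] = -1 + 3 = 2, A[2][2] + B[2][2] = 8 + 10 = 18) = 2 (attained at k = 1)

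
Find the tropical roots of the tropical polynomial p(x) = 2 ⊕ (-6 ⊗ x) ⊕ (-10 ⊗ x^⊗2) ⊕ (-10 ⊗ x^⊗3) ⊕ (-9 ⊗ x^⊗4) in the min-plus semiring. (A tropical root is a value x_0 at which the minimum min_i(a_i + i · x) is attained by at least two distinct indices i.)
Roots: {-1, 0, 4, 8}

Each tropical root is a break point of the lower envelope of the lines y = a_i + i · x (there are 5 lines, with slopes 0, 1, ..., 4). Only the lines that attain the minimum somewhere contribute to roots; other lines are dominated. Here the surviving (envelope) indices are i = 4, i = 3, i = 2, i = 1, i = 0.
Intersections between consecutive envelope lines give the roots: for adjacent envelope indices i < j the intersection is x = (a_i − a_j) / (j − i). Reading off the sorted break points: {-1, 0, 4, 8}.
Verification: at each break x_0, at least two indices attain the minimum of min_i(a_i + i · x_0).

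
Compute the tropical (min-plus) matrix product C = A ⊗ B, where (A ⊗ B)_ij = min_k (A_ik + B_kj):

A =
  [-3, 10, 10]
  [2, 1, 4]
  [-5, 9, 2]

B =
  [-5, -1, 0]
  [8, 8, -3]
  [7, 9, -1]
A ⊗ B =
  [-8, -4, -3]
  [-3, 1, -2]
  [-10, -6, -5]

Apply the min-plus product entry-by-entry:
  C[0][0] = min over k of (A[0][0] + B[0][0] = -3 + -5 = -8, A[0][1] + B[1][0] = 10 + 8 = 18, A[0][2] + B[2][0] = 10 + 7 = 17) = -8 (attained at k = 0)
  C[0][1] = min over k of (A[0][0] + B[0][1] = -3 + -1 = -4, A[0][1] + B[1][1] = 10 + 8 = 18, A[0][2] + B[2][1] = 10 + 9 = 19) = -4 (attained at k = 0)
  C[0][2] = min over k of (A[0][0] + B[0][2] = -3 + 0 = -3, A[0][1] + B[1][2] = 10 + -3 = 7, A[0][2] + B[2][2] = 10 + -1 = 9) = -3 (attained at k = 0)
  C[1][0] = min over k of (A[1][0] + B[0][0] = 2 + -5 = -3, A[1][1] + B[1][0] = 1 + 8 = 9, A[1][2] + B[2][0] = 4 + 7 = 11) = -3 (attained at k = 0)
  C[1][1] = min over k of (A[1][0] + B[0][1] = 2 + -1 = 1, A[1][1] + B[1][1] = 1 + 8 = 9, A[1][2] + B[2][1] = 4 + 9 = 13) = 1 (attained at k = 0)
  C[1][2] = min over k of (A[1][0] + B[0][2] = 2 + 0 = 2, A[1][1] + B[1][2] = 1 + -3 = -2, A[1][2] + B[2][2] = 4 + -1 = 3) = -2 (attained at k = 1)
  C[2][0] = min over k of (A[2][0] + B[0][0] = -5 + -5 = -10, A[2][1] + B[1][0] = 9 + 8 = 17, A[2][2] + B[2][0] = 2 + 7 = 9) = -10 (attained at k = 0)
  C[2][1] = min over k of (A[2][0] + B[0][1] = -5 + -1 = -6, A[2][1] + B[1][1] = 9 + 8 = 17, A[2][2] + B[2][1] = 2 + 9 = 11) = -6 (attained at k = 0)
  C[2][2] = min over k of (A[2][0] + B[0][2] = -5 + 0 = -5, A[2][1] + B[1][2] = 9 + -3 = 6, A[2][2] + B[2][2] = 2 + -1 = 1) = -5 (attained at k = 0)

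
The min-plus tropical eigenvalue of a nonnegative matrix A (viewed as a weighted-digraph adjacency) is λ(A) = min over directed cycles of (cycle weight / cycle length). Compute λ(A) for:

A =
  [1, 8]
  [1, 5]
λ(A) = 1

Enumerate directed cycles and compute their means (weight / length). Sample:
  cycle 0 → 0: weight = 1, length = 1, mean = 1/1 ≈ 1.000
  cycle 1 → 1: weight = 5, length = 1, mean = 5/1 ≈ 5.000
  cycle 0 → 1 → 0: weight = 9, length = 2, mean = 9/2 ≈ 4.500
  cycle 1 → 0 → 1: weight = 9, length = 2, mean = 9/2 ≈ 4.500
Minimum mean = 1.000, attained e.g. along the cycle 0 → 0 with weight 1 and length 1. So λ(A) = 1/1 = 1.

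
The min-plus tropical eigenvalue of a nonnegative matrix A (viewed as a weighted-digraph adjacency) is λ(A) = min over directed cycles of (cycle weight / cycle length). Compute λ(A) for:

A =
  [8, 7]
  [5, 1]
λ(A) = 1

Enumerate directed cycles and compute their means (weight / length). Sample:
  cycle 0 → 0: weight = 8, length = 1, mean = 8/1 ≈ 8.000
  cycle 1 → 1: weight = 1, length = 1, mean = 1/1 ≈ 1.000
  cycle 0 → 1 → 0: weight = 12, length = 2, mean = 12/2 ≈ 6.000
  cycle 1 → 0 → 1: weight = 12, length = 2, mean = 12/2 ≈ 6.000
Minimum mean = 1.000, attained e.g. along the cycle 1 → 1 with weight 1 and length 1. So λ(A) = 1/1 = 1.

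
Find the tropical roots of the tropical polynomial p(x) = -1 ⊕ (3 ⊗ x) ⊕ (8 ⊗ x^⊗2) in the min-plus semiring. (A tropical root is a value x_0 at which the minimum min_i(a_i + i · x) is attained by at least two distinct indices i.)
Roots: {-5, -4}

Each tropical root is a break point of the lower envelope of the lines y = a_i + i · x (there are 3 lines, with slopes 0, 1, ..., 2). Only the lines that attain the minimum somewhere contribute to roots; other lines are dominated. Here the surviving (envelope) indices are i = 2, i = 1, i = 0.
Intersections between consecutive envelope lines give the roots: for adjacent envelope indices i < j the intersection is x = (a_i − a_j) / (j − i). Reading off the sorted break points: {-5, -4}.
Verification: at each break x_0, at least two indices attain the minimum of min_i(a_i + i · x_0).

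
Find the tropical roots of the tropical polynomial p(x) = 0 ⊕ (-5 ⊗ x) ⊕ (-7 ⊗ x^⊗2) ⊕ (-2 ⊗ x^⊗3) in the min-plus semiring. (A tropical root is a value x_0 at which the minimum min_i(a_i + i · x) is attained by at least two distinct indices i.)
Roots: {-5, 2, 5}

Each tropical root is a break point of the lower envelope of the lines y = a_i + i · x (there are 4 lines, with slopes 0, 1, ..., 3). Only the lines that attain the minimum somewhere contribute to roots; other lines are dominated. Here the surviving (envelope) indices are i = 3, i = 2, i = 1, i = 0.
Intersections between consecutive envelope lines give the roots: for adjacent envelope indices i < j the intersection is x = (a_i − a_j) / (j − i). Reading off the sorted break points: {-5, 2, 5}.
Verification: at each break x_0, at least two indices attain the minimum of min_i(a_i + i · x_0).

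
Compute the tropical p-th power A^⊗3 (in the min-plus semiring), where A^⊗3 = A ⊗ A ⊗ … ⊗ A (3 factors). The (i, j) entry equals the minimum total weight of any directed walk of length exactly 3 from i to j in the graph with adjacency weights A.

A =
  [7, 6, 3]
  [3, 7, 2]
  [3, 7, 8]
A^⊗3 =
  [11, 12, 9]
  [9, 11, 8]
  [9, 13, 11]

Each entry (A^⊗3)_ij equals the minimum over all length-3 walks i = v_0 → v_1 → … → v_3 = j of Σ_t A[v_t][v_{t+1}]. For example, for (i, j) = (0, 2) we minimise over 9 possible intermediate vertex sequences; the minimum is 9, attained along the walk 0 → 2 → 0 → 2.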